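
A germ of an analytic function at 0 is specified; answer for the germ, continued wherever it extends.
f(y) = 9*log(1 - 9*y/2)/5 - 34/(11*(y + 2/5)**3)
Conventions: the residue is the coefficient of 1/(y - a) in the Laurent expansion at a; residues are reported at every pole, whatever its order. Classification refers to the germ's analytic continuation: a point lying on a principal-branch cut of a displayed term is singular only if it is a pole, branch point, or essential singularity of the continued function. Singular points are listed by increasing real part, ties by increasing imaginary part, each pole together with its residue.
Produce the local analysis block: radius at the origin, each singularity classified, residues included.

Radius of convergence at 0: 2/9.
At -2/5: a pole of order 3; residue 0.
At 2/9: a logarithmic branch point.

Denominator factor (y + 2/5)^3: pole of order 3 at -2/5, modulus 2/5.
Branch term (9/5)*log(1 - y/(2/9)): its argument vanishes at y = 2/9, a logarithmic branch point, modulus 2/9.
The radius of convergence is the smallest modulus among the singular points: 2/9.
The branch term is analytic at -2/5 and contributes nothing to the residue; only the rational part matters.
At the order-3 pole -2/5 set g(y) = (y - (-2/5))^3*(rational part) = -34/11.
Order-3 pole: residue = g''(a)/2; g''(-2/5) = 0, so the residue is 0.
List the singular points by increasing real part (a conjugate pair: the negative imaginary part first).


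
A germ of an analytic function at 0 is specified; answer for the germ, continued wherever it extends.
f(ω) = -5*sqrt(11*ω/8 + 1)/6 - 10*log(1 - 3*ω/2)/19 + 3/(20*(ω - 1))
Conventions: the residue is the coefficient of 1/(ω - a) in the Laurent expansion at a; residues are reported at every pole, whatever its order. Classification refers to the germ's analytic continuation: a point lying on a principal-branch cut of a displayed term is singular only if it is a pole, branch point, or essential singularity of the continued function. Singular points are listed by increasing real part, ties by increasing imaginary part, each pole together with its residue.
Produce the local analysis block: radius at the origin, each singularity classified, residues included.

Denominator factor (ω - 1): pole of order 1 at 1, modulus 1.
Branch term (-10/19)*log(1 - ω/(2/3)): its argument vanishes at ω = 2/3, a logarithmic branch point, modulus 2/3.
Branch term (-5/6)*sqrt(1 - ω/(-8/11)): its argument vanishes at ω = -8/11, a square-root branch point, modulus 8/11.
The radius of convergence is the smallest modulus among the singular points: 2/3.
The branch terms are analytic at 1 and contribute nothing to the residue; only the rational part matters.
At the order-1 pole 1 set g(ω) = (ω - (1))*(rational part) = 3/20.
Simple pole: residue = g(a) at a = 1, which is 3/20.
List the singular points by increasing real part (a conjugate pair: the negative imaginary part first).

Radius of convergence at 0: 2/3.
At -8/11: an algebraic (square-root) branch point.
At 2/3: a logarithmic branch point.
At 1: a pole of order 1; residue 3/20.


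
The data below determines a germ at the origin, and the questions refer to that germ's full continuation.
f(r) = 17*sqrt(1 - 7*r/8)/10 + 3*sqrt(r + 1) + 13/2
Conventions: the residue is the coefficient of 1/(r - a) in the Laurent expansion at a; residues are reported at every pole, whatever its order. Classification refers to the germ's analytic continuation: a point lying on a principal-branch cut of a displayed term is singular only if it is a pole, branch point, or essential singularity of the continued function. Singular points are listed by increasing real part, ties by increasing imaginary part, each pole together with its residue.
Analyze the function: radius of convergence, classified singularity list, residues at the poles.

Radius of convergence at 0: 1.
At -1: an algebraic (square-root) branch point.
At 8/7: an algebraic (square-root) branch point.

Branch term (3)*sqrt(1 - r/(-1)): its argument vanishes at r = -1, a square-root branch point, modulus 1.
Branch term (17/10)*sqrt(1 - r/(8/7)): its argument vanishes at r = 8/7, a square-root branch point, modulus 8/7.
The radius of convergence is the smallest modulus among the singular points: 1.
List the singular points by increasing real part (a conjugate pair: the negative imaginary part first).


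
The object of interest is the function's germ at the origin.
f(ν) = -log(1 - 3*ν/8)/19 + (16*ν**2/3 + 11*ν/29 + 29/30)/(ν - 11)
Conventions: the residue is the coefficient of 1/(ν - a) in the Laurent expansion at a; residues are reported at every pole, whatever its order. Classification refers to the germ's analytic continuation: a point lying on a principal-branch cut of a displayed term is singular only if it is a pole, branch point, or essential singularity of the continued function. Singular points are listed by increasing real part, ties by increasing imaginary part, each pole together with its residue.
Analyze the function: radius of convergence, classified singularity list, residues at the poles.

Radius of convergence at 0: 8/3.
At 8/3: a logarithmic branch point.
At 11: a pole of order 1; residue 188637/290.

Denominator factor (ν - 11): pole of order 1 at 11, modulus 11.
Branch term (-1/19)*log(1 - ν/(8/3)): its argument vanishes at ν = 8/3, a logarithmic branch point, modulus 8/3.
The radius of convergence is the smallest modulus among the singular points: 8/3.
The branch term is analytic at 11 and contributes nothing to the residue; only the rational part matters.
At the order-1 pole 11 set g(ν) = (ν - (11))*(rational part) = 16*ν**2/3 + 11*ν/29 + 29/30.
Simple pole: residue = g(a) at a = 11, which is 188637/290.
List the singular points by increasing real part (a conjugate pair: the negative imaginary part first).


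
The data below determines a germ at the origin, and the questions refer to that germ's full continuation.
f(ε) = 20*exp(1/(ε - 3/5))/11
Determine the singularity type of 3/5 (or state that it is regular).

The point is an essential singularity.

The exponent 1/(ε - (3/5)) has a pole at 3/5, so exp(1/(ε - (3/5))) takes every nonzero value near it: an essential singularity (not a pole of any order).


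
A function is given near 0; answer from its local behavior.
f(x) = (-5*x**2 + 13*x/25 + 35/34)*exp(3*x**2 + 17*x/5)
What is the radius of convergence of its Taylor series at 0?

The radius of convergence is infinite.

The factor exp(3*x**2 + 17*x/5) is entire and contributes no finite singular point.
The polynomial part has no poles.
No finite singular points: the Taylor series at 0 converges everywhere.


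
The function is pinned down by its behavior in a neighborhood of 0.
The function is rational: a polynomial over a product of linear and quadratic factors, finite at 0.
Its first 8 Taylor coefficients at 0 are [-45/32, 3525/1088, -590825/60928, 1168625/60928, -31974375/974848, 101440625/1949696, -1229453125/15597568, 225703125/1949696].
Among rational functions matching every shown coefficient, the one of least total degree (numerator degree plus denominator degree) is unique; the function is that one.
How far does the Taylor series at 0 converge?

The radius of convergence is 4/5.

No rational of total degree below 4 reproduces all 8 coefficients; solving the [2/2] Pade equations on them gives f(v) = (-17*v**2/7 - 3*v/17 - 9/10)/(v + 4/5)**2, whose expansion matches every shown term.
Denominator factor (v + 4/5)^2: pole of order 2 at -4/5, modulus 4/5.
The radius of convergence is the smallest modulus among the singular points: 4/5.


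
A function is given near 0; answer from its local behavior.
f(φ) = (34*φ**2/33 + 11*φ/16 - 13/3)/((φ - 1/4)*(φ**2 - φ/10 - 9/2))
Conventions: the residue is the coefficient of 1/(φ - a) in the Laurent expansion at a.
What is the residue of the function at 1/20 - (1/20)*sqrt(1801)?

The factor φ**2 - φ/10 - 9/2 splits as (φ - a)(φ - a') with a = 1/20 - (1/20)*sqrt(1801), a' = 1/20 + (1/20)*sqrt(1801). At the order-1 pole a set g(φ) = (φ - a)*f(φ) = [(34*φ**2/33 + 11*φ/16 - 13/3)/(φ - 1/4)] / (φ - a').
Simple pole: residue = g(a) at a = 1/20 - (1/20)*sqrt(1801), which is 311/5544 - (45071/9984744)*sqrt(1801).

The residue is 311/5544 - (45071/9984744)*sqrt(1801).


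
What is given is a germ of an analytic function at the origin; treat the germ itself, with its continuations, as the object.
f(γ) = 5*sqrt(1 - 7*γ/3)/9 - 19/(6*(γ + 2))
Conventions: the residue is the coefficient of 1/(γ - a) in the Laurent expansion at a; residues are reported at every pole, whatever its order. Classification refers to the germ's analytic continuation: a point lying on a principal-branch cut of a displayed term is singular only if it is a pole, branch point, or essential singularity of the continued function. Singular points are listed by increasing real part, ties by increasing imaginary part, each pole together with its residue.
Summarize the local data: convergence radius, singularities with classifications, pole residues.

Denominator factor (γ + 2): pole of order 1 at -2, modulus 2.
Branch term (5/9)*sqrt(1 - γ/(3/7)): its argument vanishes at γ = 3/7, a square-root branch point, modulus 3/7.
The radius of convergence is the smallest modulus among the singular points: 3/7.
The branch term is analytic at -2 and contributes nothing to the residue; only the rational part matters.
At the order-1 pole -2 set g(γ) = (γ - (-2))*(rational part) = -19/6.
Simple pole: residue = g(a) at a = -2, which is -19/6.
List the singular points by increasing real part (a conjugate pair: the negative imaginary part first).

Radius of convergence at 0: 3/7.
At -2: a pole of order 1; residue -19/6.
At 3/7: an algebraic (square-root) branch point.


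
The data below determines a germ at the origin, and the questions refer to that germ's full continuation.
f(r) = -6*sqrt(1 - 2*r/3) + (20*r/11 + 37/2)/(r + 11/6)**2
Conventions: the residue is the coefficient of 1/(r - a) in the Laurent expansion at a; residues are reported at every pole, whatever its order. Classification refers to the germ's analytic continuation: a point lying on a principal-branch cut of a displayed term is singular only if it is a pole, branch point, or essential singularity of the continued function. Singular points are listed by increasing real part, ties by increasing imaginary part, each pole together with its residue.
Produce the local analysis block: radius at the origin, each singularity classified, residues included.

Denominator factor (r + 11/6)^2: pole of order 2 at -11/6, modulus 11/6.
Branch term (-6)*sqrt(1 - r/(3/2)): its argument vanishes at r = 3/2, a square-root branch point, modulus 3/2.
The radius of convergence is the smallest modulus among the singular points: 3/2.
The branch term is analytic at -11/6 and contributes nothing to the residue; only the rational part matters.
At the order-2 pole -11/6 set g(r) = (r - (-11/6))^2*(rational part) = 20*r/11 + 37/2.
Order-2 pole: residue = g'(a); g'(-11/6) = 20/11, so the residue is 20/11.
List the singular points by increasing real part (a conjugate pair: the negative imaginary part first).

Radius of convergence at 0: 3/2.
At -11/6: a pole of order 2; residue 20/11.
At 3/2: an algebraic (square-root) branch point.


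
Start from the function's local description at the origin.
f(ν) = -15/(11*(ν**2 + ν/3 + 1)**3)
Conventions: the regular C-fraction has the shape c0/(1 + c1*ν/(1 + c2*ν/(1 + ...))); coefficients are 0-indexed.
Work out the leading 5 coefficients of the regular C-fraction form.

Taylor coefficients (expand at 0): a_0 = -15/11, a_1 = 15/11, a_2 = 35/11, a_3 = -490/99, a_4 = -35/9.
c0 = a_0 = -15/11. Peel one level at a time: if S = 1 + c*ν/S' with S'(0) = 1, then c is the ν-coefficient of S and S' = c*ν/(S - 1).
S_1 = c0/f = 1 + (1)*ν + (10/3)*ν^2 + ...; c1 = 1.
S_2 = c1*ν/(S_1 - 1) = 1 + (-10/3)*ν + (245/27)*ν^2 + ...; c2 = -10/3.
S_3 = c2*ν/(S_2 - 1) = 1 + (49/18)*ν + (-203/324)*ν^2 + ...; c3 = 49/18.
S_4 = c3*ν/(S_3 - 1) = 1 + (29/126)*ν + ...; c4 = 29/126.

The regular C-fraction coefficients are [-15/11, 1, -10/3, 49/18, 29/126].


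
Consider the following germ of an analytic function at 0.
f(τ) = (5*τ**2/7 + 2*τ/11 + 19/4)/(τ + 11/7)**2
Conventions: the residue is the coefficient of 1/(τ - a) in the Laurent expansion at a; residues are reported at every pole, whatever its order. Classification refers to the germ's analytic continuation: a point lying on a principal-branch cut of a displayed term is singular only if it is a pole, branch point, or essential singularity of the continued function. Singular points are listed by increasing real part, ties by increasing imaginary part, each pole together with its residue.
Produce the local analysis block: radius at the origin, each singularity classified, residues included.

Denominator factor (τ + 11/7)^2: pole of order 2 at -11/7, modulus 11/7.
The radius of convergence is the smallest modulus among the singular points: 11/7.
At the order-2 pole -11/7 set g(τ) = (τ - (-11/7))^2*f(τ) = 5*τ**2/7 + 2*τ/11 + 19/4.
Order-2 pole: residue = g'(a); g'(-11/7) = -1112/539, so the residue is -1112/539.

Radius of convergence at 0: 11/7.
At -11/7: a pole of order 2; residue -1112/539.


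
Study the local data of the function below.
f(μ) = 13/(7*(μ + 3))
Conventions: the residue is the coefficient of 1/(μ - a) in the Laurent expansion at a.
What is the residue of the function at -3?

The residue is 13/7.

At the order-1 pole -3 set g(μ) = (μ - (-3))*f(μ) = 13/7.
Simple pole: residue = g(a) at a = -3, which is 13/7.


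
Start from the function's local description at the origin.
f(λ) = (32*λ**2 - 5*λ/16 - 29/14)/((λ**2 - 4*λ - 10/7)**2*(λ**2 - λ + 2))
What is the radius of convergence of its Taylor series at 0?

The radius of convergence is -2 + (1/7)*sqrt(266).

Denominator factor (λ**2 - 4*λ - 10/7)^2: discriminant 152/7, real irrational roots 2 + (1/7)*sqrt(266) and 2 - (1/7)*sqrt(266); poles of order 2, moduli 2 + (1/7)*sqrt(266) and -2 + (1/7)*sqrt(266).
Denominator factor (λ**2 - λ + 2): discriminant -7, complex-conjugate roots (1/2) + ((1/2)*sqrt(7))*i and (1/2) - ((1/2)*sqrt(7))*i; poles of order 1, moduli sqrt(2) and sqrt(2).
The radius of convergence is the smallest modulus among the singular points: -2 + (1/7)*sqrt(266).


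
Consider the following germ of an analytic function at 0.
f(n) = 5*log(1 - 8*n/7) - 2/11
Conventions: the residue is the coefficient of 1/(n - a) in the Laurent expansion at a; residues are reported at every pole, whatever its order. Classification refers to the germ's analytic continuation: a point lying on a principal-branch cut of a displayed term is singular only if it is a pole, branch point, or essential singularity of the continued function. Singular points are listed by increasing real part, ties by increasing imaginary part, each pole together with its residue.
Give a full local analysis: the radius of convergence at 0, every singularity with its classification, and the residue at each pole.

Branch term (5)*log(1 - n/(7/8)): its argument vanishes at n = 7/8, a logarithmic branch point, modulus 7/8.
The radius of convergence is the smallest modulus among the singular points: 7/8.

Radius of convergence at 0: 7/8.
At 7/8: a logarithmic branch point.


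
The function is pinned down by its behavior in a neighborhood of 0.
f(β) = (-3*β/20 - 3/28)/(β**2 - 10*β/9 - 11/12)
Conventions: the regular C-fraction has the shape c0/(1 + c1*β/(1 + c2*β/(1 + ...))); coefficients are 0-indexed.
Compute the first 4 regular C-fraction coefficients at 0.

The regular C-fraction coefficients are [9/77, -31/165, -683/155, 180/31].

Taylor coefficients (expand at 0): a_0 = 9/77, a_1 = 93/4235, a_2 = 940/9317, a_3 = -21596/219615.
c0 = a_0 = 9/77. Peel one level at a time: if S = 1 + c*β/S' with S'(0) = 1, then c is the β-coefficient of S and S' = c*β/(S - 1).
S_1 = c0/f = 1 + (-31/165)*β + (-683/825)*β^2 + ...; c1 = -31/165.
S_2 = c1*β/(S_1 - 1) = 1 + (-683/155)*β + (24588/961)*β^2 + ...; c2 = -683/155.
S_3 = c2*β/(S_2 - 1) = 1 + (180/31)*β + ...; c3 = 180/31.


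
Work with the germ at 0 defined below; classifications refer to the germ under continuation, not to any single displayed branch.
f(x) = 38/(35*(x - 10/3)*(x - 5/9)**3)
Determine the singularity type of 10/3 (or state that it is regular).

The denominator factor x - 10/3 vanishes at 10/3 and appears to the power 1; the numerator there equals 38/35, nonzero, and no other factor vanishes.
Hence a pole whose order is the multiplicity, 1.

The point is a pole of order 1.


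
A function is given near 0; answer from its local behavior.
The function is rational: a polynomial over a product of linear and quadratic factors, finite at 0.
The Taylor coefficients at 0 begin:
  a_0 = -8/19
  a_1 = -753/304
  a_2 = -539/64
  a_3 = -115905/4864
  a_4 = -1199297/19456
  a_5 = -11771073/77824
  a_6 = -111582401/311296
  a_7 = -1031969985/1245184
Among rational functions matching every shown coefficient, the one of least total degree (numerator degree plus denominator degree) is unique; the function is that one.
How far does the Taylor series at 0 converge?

The radius of convergence is 1/2.

No rational of total degree below 4 reproduces all 8 coefficients; solving the [1/3] Pade equations on them gives f(ψ) = (11*ψ/16 + 8/19)/((ψ - 4)*(ψ - 1/2)**2), whose expansion matches every shown term.
Denominator factor (ψ - 1/2)^2: pole of order 2 at 1/2, modulus 1/2.
Denominator factor (ψ - 4): pole of order 1 at 4, modulus 4.
The radius of convergence is the smallest modulus among the singular points: 1/2.


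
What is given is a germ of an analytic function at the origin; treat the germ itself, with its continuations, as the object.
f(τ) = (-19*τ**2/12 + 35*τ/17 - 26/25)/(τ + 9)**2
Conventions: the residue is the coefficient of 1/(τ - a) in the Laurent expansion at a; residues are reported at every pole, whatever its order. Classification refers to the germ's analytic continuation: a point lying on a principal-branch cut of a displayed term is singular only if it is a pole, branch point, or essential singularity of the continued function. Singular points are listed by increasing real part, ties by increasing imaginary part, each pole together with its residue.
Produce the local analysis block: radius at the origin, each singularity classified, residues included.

Radius of convergence at 0: 9.
At -9: a pole of order 2; residue 1039/34.

Denominator factor (τ + 9)^2: pole of order 2 at -9, modulus 9.
The radius of convergence is the smallest modulus among the singular points: 9.
At the order-2 pole -9 set g(τ) = (τ - (-9))^2*f(τ) = -19*τ**2/12 + 35*τ/17 - 26/25.
Order-2 pole: residue = g'(a); g'(-9) = 1039/34, so the residue is 1039/34.


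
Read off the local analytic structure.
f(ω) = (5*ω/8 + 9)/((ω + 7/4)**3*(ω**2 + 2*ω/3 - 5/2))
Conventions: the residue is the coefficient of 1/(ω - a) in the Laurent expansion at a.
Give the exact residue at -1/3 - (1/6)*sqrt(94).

The residue is 3714588/24389 + (17994276/1146283)*sqrt(94).

The factor ω**2 + 2*ω/3 - 5/2 splits as (ω - a)(ω - a') with a = -1/3 - (1/6)*sqrt(94), a' = -1/3 + (1/6)*sqrt(94). At the order-1 pole a set g(ω) = (ω - a)*f(ω) = [(5*ω/8 + 9)/(ω + 7/4)**3] / (ω - a').
Simple pole: residue = g(a) at a = -1/3 - (1/6)*sqrt(94), which is 3714588/24389 + (17994276/1146283)*sqrt(94).


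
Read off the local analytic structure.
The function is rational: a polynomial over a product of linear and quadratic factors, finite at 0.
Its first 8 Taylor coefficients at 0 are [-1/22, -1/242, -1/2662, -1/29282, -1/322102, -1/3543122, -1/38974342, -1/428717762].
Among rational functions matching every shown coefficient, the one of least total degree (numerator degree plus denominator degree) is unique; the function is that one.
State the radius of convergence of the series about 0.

The radius of convergence is 11.

No rational of total degree below 1 reproduces all 8 coefficients; solving the [0/1] Pade equations on them gives f(r) = 1/(2*(r - 11)), whose expansion matches every shown term.
Denominator factor (r - 11): pole of order 1 at 11, modulus 11.
The radius of convergence is the smallest modulus among the singular points: 11.


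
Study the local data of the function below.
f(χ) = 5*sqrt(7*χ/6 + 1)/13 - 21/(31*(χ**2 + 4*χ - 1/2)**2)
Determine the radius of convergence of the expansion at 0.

The radius of convergence is -2 + (3/2)*sqrt(2).

Denominator factor (χ**2 + 4*χ - 1/2)^2: discriminant 18, real irrational roots -2 + (3/2)*sqrt(2) and -2 - (3/2)*sqrt(2); poles of order 2, moduli -2 + (3/2)*sqrt(2) and 2 + (3/2)*sqrt(2).
Branch term (5/13)*sqrt(1 - χ/(-6/7)): its argument vanishes at χ = -6/7, a square-root branch point, modulus 6/7.
The radius of convergence is the smallest modulus among the singular points: -2 + (3/2)*sqrt(2).


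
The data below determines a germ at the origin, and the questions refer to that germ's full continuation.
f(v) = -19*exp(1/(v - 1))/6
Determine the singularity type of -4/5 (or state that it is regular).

There is no denominator, hence no pole anywhere.
The essential point of exp(1/(v - (1))) is 1, not -4/5.
So the germ continues analytically to -4/5.

The point is a regular point.


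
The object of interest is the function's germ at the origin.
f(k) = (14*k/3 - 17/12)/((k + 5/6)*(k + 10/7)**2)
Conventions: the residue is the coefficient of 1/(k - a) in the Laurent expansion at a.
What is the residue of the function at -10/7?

At the order-2 pole -10/7 set g(k) = (k - (-10/7))^2*f(k) = (14*k/3 - 17/12)/(k + 5/6).
Order-2 pole: residue = g'(a); g'(-10/7) = 9359/625, so the residue is 9359/625.

The residue is 9359/625.


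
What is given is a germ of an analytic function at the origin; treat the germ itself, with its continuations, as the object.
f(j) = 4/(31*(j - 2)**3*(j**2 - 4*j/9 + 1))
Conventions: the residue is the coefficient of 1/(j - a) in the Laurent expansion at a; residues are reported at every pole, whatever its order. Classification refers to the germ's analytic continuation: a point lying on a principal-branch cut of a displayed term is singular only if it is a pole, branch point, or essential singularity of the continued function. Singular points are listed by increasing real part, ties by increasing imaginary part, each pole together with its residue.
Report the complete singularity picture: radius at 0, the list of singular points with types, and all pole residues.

Radius of convergence at 0: 1.
At (2/9) - ((1/9)*sqrt(77))*i: a pole of order 1; residue (-12438/1570243) - ((7200/120908711)*sqrt(77))*i.
At (2/9) + ((1/9)*sqrt(77))*i: a pole of order 1; residue (-12438/1570243) + ((7200/120908711)*sqrt(77))*i.
At 2: a pole of order 3; residue 24876/1570243.

Denominator factor (j - 2)^3: pole of order 3 at 2, modulus 2.
Denominator factor (j**2 - 4*j/9 + 1): discriminant -308/81, complex-conjugate roots (2/9) + ((1/9)*sqrt(77))*i and (2/9) - ((1/9)*sqrt(77))*i; poles of order 1, moduli 1 and 1.
The radius of convergence is the smallest modulus among the singular points: 1.
The factor j**2 - 4*j/9 + 1 splits as (j - a)(j - a') with a = (2/9) - ((1/9)*sqrt(77))*i, a' = (2/9) + ((1/9)*sqrt(77))*i. At the order-1 pole a set g(j) = (j - a)*f(j) = [4/(31*(j - 2)**3)] / (j - a').
Simple pole: residue = g(a) at a = (2/9) - ((1/9)*sqrt(77))*i, which is (-12438/1570243) - ((7200/120908711)*sqrt(77))*i.
The factor j**2 - 4*j/9 + 1 splits as (j - a)(j - a') with a = (2/9) + ((1/9)*sqrt(77))*i, a' = (2/9) - ((1/9)*sqrt(77))*i. At the order-1 pole a set g(j) = (j - a)*f(j) = [4/(31*(j - 2)**3)] / (j - a').
Simple pole: residue = g(a) at a = (2/9) + ((1/9)*sqrt(77))*i, which is (-12438/1570243) + ((7200/120908711)*sqrt(77))*i.
At the order-3 pole 2 set g(j) = (j - (2))^3*f(j) = 4/(31*(j**2 - 4*j/9 + 1)).
Order-3 pole: residue = g''(a)/2; g''(2) = 49752/1570243, so the residue is 24876/1570243.
List the singular points by increasing real part (a conjugate pair: the negative imaginary part first).


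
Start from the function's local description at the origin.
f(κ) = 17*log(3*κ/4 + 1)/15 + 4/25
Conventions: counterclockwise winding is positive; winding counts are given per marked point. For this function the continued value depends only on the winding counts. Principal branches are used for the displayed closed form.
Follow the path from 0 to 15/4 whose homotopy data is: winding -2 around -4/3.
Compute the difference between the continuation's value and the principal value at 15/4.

Continued minus principal equals -(68/15)*pi*i.

The rational part is single-valued and drops out of the difference; each branch term changes only by its own monodromy.
(17/15)*log(1 - κ/(-4/3)): each positive loop around -4/3 adds 2*pi*i to the log, so winding -2 contributes (17/15)*(-2)*2*pi*i = -(68/15)*pi*i.
Summing the contributions at κ = 15/4 gives -(68/15)*pi*i.


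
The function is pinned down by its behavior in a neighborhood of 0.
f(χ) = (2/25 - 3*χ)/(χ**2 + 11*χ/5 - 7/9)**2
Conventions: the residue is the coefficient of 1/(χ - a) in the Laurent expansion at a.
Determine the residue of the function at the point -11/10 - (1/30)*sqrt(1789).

The factor χ**2 + 11*χ/5 - 7/9 splits as (χ - a)(χ - a') with a = -11/10 - (1/30)*sqrt(1789), a' = -11/10 + (1/30)*sqrt(1789). At the order-2 pole a set g(χ) = (χ - a)^2*f(χ) = [2/25 - 3*χ] / (χ - a')^2.
Order-2 pole: residue = g'(a); g'(-11/10 - (1/30)*sqrt(1789)) = (22815/3200521)*sqrt(1789), so the residue is (22815/3200521)*sqrt(1789).

The residue is (22815/3200521)*sqrt(1789).


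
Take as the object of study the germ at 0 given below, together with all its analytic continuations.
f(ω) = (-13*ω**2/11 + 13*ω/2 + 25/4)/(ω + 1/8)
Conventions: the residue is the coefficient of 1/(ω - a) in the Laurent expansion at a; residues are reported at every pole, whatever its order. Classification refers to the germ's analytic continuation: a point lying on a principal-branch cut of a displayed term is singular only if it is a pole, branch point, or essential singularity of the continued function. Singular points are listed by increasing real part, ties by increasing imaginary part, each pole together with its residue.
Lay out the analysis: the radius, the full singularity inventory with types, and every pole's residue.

Denominator factor (ω + 1/8): pole of order 1 at -1/8, modulus 1/8.
The radius of convergence is the smallest modulus among the singular points: 1/8.
At the order-1 pole -1/8 set g(ω) = (ω - (-1/8))*f(ω) = -13*ω**2/11 + 13*ω/2 + 25/4.
Simple pole: residue = g(a) at a = -1/8, which is 3815/704.

Radius of convergence at 0: 1/8.
At -1/8: a pole of order 1; residue 3815/704.


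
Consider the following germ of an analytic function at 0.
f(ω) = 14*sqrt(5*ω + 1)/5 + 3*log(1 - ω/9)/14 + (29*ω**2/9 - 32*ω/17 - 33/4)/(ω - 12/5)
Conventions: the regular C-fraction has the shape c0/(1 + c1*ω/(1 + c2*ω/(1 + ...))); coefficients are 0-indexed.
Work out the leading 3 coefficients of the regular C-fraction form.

The regular C-fraction coefficients are [499/80, -1050185/712572, 277408818632/112249863873].

Taylor coefficients (expand at 0): a_0 = 499/80, a_1 = 210037/22848, a_2 = -7542853/822528.
c0 = a_0 = 499/80. Peel one level at a time: if S = 1 + c*ω/S' with S'(0) = 1, then c is the ω-coefficient of S and S' = c*ω/(S - 1).
S_1 = c0/f = 1 + (-1050185/712572)*ω + (346761023290/95204785347)*ω^2 + ...; c1 = -1050185/712572.
S_2 = c1*ω/(S_1 - 1) = 1 + (277408818632/112249863873)*ω + ...; c2 = 277408818632/112249863873.


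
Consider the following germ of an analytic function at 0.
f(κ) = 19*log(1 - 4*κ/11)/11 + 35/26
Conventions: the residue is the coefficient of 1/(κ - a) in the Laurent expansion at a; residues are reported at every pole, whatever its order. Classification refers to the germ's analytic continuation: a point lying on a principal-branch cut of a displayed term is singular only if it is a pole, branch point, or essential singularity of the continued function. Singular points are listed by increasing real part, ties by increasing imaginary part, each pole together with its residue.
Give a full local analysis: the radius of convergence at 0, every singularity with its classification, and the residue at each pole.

Branch term (19/11)*log(1 - κ/(11/4)): its argument vanishes at κ = 11/4, a logarithmic branch point, modulus 11/4.
The radius of convergence is the smallest modulus among the singular points: 11/4.

Radius of convergence at 0: 11/4.
At 11/4: a logarithmic branch point.


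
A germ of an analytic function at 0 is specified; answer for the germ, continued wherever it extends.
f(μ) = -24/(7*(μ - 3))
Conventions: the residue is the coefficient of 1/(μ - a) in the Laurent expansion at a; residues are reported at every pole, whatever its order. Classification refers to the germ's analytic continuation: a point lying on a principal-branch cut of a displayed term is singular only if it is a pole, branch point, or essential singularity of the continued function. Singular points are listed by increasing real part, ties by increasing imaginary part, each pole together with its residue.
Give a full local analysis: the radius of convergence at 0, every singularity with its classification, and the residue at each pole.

Radius of convergence at 0: 3.
At 3: a pole of order 1; residue -24/7.

Denominator factor (μ - 3): pole of order 1 at 3, modulus 3.
The radius of convergence is the smallest modulus among the singular points: 3.
At the order-1 pole 3 set g(μ) = (μ - (3))*f(μ) = -24/7.
Simple pole: residue = g(a) at a = 3, which is -24/7.


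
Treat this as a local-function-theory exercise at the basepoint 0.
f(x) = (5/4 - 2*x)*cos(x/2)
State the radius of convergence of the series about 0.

The radius of convergence is infinite.

The factor cos(x/2) is entire and contributes no finite singular point.
The polynomial part has no poles.
No finite singular points: the Taylor series at 0 converges everywhere.


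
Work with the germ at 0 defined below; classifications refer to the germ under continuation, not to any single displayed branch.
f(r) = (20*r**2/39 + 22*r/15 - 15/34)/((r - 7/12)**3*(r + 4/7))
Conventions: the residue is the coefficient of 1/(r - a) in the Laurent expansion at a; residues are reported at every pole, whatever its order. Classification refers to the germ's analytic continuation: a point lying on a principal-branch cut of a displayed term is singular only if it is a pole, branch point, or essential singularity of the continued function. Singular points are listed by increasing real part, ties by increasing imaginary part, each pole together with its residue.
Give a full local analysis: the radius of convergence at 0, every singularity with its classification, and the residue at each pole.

Denominator factor (r - 7/12)^3: pole of order 3 at 7/12, modulus 7/12.
Denominator factor (r + 4/7): pole of order 1 at -4/7, modulus 4/7.
The radius of convergence is the smallest modulus among the singular points: 4/7.
At the order-1 pole -4/7 set g(r) = (r - (-4/7))*f(r) = (20*r**2/39 + 22*r/15 - 15/34)/(r - 7/12)**3.
Simple pole: residue = g(a) at a = -4/7, which is 728173152/1008503665.
At the order-3 pole 7/12 set g(r) = (r - (7/12))^3*f(r) = (20*r**2/39 + 22*r/15 - 15/34)/(r + 4/7).
Order-3 pole: residue = g''(a)/2; g''(7/12) = -1456346304/1008503665, so the residue is -728173152/1008503665.
List the singular points by increasing real part (a conjugate pair: the negative imaginary part first).

Radius of convergence at 0: 4/7.
At -4/7: a pole of order 1; residue 728173152/1008503665.
At 7/12: a pole of order 3; residue -728173152/1008503665.


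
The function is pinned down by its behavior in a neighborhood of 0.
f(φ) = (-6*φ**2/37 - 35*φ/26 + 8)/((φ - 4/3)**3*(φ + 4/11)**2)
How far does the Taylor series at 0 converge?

Denominator factor (φ - 4/3)^3: pole of order 3 at 4/3, modulus 4/3.
Denominator factor (φ + 4/11)^2: pole of order 2 at -4/11, modulus 4/11.
The radius of convergence is the smallest modulus among the singular points: 4/11.

The radius of convergence is 4/11.


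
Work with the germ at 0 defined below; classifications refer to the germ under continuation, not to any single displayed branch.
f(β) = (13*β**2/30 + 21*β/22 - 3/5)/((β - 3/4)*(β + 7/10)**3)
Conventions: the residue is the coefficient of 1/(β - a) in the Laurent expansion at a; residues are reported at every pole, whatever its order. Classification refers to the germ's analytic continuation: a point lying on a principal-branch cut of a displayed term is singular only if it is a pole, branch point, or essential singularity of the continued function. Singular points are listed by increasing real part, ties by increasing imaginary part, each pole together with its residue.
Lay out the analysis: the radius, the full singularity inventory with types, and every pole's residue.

Denominator factor (β - 3/4): pole of order 1 at 3/4, modulus 3/4.
Denominator factor (β + 7/10)^3: pole of order 3 at -7/10, modulus 7/10.
The radius of convergence is the smallest modulus among the singular points: 7/10.
At the order-3 pole -7/10 set g(β) = (β - (-7/10))^3*f(β) = (13*β**2/30 + 21*β/22 - 3/5)/(β - 3/4).
Order-3 pole: residue = g''(a)/2; g''(-7/10) = -63300/268279, so the residue is -31650/268279.
At the order-1 pole 3/4 set g(β) = (β - (3/4))*f(β) = (13*β**2/30 + 21*β/22 - 3/5)/(β + 7/10)**3.
Simple pole: residue = g(a) at a = 3/4, which is 31650/268279.
List the singular points by increasing real part (a conjugate pair: the negative imaginary part first).

Radius of convergence at 0: 7/10.
At -7/10: a pole of order 3; residue -31650/268279.
At 3/4: a pole of order 1; residue 31650/268279.


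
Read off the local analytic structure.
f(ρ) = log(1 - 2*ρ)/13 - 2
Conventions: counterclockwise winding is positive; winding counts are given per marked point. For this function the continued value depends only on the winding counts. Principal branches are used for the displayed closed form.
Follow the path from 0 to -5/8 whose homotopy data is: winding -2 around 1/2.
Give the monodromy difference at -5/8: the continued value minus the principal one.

The rational part is single-valued and drops out of the difference; each branch term changes only by its own monodromy.
(1/13)*log(1 - ρ/(1/2)): each positive loop around 1/2 adds 2*pi*i to the log, so winding -2 contributes (1/13)*(-2)*2*pi*i = -(4/13)*pi*i.
Summing the contributions at ρ = -5/8 gives -(4/13)*pi*i.

Continued minus principal equals -(4/13)*pi*i.


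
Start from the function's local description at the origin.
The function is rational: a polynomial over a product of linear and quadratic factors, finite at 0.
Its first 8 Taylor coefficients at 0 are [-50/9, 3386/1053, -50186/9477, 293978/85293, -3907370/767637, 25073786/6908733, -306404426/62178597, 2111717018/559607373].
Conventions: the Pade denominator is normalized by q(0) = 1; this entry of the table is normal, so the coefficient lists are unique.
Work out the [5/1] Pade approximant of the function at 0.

The Pade approximant has numerator coefficients [-50/9, -705327392/162979609, -151486720/162979609, -610125824/162979609, -66863104/162979609, -534904832/162979609]; denominator coefficients [1, 153202213/112832037].

Taylor coefficients needed (read off): a_0 = -50/9, a_1 = 3386/1053, a_2 = -50186/9477, a_3 = 293978/85293, a_4 = -3907370/767637, a_5 = 25073786/6908733, a_6 = -306404426/62178597.
Write the denominator as Q(κ) = 1 + q1*κ. Requiring Q*f - P = O(κ^7) with deg P <= 5 kills the coefficients of κ^6..κ^6 in Q*f:
  κ^6: a_6 + q1*a_5 = 0, i.e. -306404426/62178597 + (25073786/6908733)*q1 = 0.
Solving this linear system: q1 = 153202213/112832037.
The numerator is Q*f truncated at degree 5: P0 = a_0 = -50/9; P1 = a_1 + q1*a_0 = -705327392/162979609; P2 = a_2 + q1*a_1 = -151486720/162979609; P3 = a_3 + q1*a_2 = -610125824/162979609; P4 = a_4 + q1*a_3 = -66863104/162979609; P5 = a_5 + q1*a_4 = -534904832/162979609.


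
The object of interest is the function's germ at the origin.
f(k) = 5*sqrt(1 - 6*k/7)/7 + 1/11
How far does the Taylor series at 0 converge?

Branch term (5/7)*sqrt(1 - k/(7/6)): its argument vanishes at k = 7/6, a square-root branch point, modulus 7/6.
The radius of convergence is the smallest modulus among the singular points: 7/6.

The radius of convergence is 7/6.


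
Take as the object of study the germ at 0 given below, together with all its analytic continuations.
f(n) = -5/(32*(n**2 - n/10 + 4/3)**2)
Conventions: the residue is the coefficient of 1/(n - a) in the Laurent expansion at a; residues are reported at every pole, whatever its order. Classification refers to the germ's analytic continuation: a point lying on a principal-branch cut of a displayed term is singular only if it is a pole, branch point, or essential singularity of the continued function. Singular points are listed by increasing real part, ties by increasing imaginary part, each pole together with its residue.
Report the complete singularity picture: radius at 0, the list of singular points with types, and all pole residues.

Denominator factor (n**2 - n/10 + 4/3)^2: discriminant -1597/300, complex-conjugate roots (1/20) + ((1/60)*sqrt(4791))*i and (1/20) - ((1/60)*sqrt(4791))*i; poles of order 2, moduli (2/3)*sqrt(3) and (2/3)*sqrt(3).
The radius of convergence is the smallest modulus among the singular points: (2/3)*sqrt(3).
The factor n**2 - n/10 + 4/3 splits as (n - a)(n - a') with a = (1/20) - ((1/60)*sqrt(4791))*i, a' = (1/20) + ((1/60)*sqrt(4791))*i. At the order-2 pole a set g(n) = (n - a)^2*f(n) = [-5/32] / (n - a')^2.
Order-2 pole: residue = g'(a); g'((1/20) - ((1/60)*sqrt(4791))*i) = -((1875/5100818)*sqrt(4791))*i, so the residue is -((1875/5100818)*sqrt(4791))*i.
The factor n**2 - n/10 + 4/3 splits as (n - a)(n - a') with a = (1/20) + ((1/60)*sqrt(4791))*i, a' = (1/20) - ((1/60)*sqrt(4791))*i. At the order-2 pole a set g(n) = (n - a)^2*f(n) = [-5/32] / (n - a')^2.
Order-2 pole: residue = g'(a); g'((1/20) + ((1/60)*sqrt(4791))*i) = ((1875/5100818)*sqrt(4791))*i, so the residue is ((1875/5100818)*sqrt(4791))*i.
List the singular points by increasing real part (a conjugate pair: the negative imaginary part first).

Radius of convergence at 0: (2/3)*sqrt(3).
At (1/20) - ((1/60)*sqrt(4791))*i: a pole of order 2; residue -((1875/5100818)*sqrt(4791))*i.
At (1/20) + ((1/60)*sqrt(4791))*i: a pole of order 2; residue ((1875/5100818)*sqrt(4791))*i.


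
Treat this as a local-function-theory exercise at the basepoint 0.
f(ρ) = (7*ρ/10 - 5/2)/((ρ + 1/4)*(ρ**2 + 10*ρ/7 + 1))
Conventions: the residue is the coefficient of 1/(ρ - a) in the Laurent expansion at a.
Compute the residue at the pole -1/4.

At the order-1 pole -1/4 set g(ρ) = (ρ - (-1/4))*f(ρ) = (7*ρ/10 - 5/2)/(ρ**2 + 10*ρ/7 + 1).
Simple pole: residue = g(a) at a = -1/4, which is -1498/395.

The residue is -1498/395.


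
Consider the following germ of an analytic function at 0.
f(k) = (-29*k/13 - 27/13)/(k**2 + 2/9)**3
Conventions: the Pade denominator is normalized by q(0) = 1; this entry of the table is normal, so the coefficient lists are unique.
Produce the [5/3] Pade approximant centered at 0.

The Pade approximant has numerator coefficients [-19683/104, -9309572757/9513218, 177147/416, 27928718271/4756609, -531441/832, -754075393317/38052872]; denominator coefficients [1, 1498905/365893, 345705/50468, 3645/116].

Taylor coefficients needed (expand at 0): a_0 = -19683/104, a_1 = -21141/104, a_2 = 531441/208, a_3 = 570807/208, a_4 = -4782969/208, a_5 = -5137263/208, a_6 = 71744535/416, a_7 = 77058945/416, a_8 = -1937102445/1664.
Write the denominator as Q(k) = 1 + q1*k + q2*k^2 + q3*k^3. Requiring Q*f - P = O(k^9) with deg P <= 5 kills the coefficients of k^6..k^8 in Q*f:
  k^6: a_6 + q1*a_5 + q2*a_4 + q3*a_3 = 0, i.e. 71744535/416 + (-5137263/208)*q1 + (-4782969/208)*q2 + (570807/208)*q3 = 0.
  k^7: a_7 + q1*a_6 + q2*a_5 + q3*a_4 = 0, i.e. 77058945/416 + (71744535/416)*q1 + (-5137263/208)*q2 + (-4782969/208)*q3 = 0.
  k^8: a_8 + q1*a_7 + q2*a_6 + q3*a_5 = 0, i.e. -1937102445/1664 + (77058945/416)*q1 + (71744535/416)*q2 + (-5137263/208)*q3 = 0.
Solving this linear system: q1 = 1498905/365893, q2 = 345705/50468, q3 = 3645/116.
The numerator is Q*f truncated at degree 5: P0 = a_0 = -19683/104; P1 = a_1 + q1*a_0 = -9309572757/9513218; P2 = a_2 + q1*a_1 + q2*a_0 = 177147/416; P3 = a_3 + q1*a_2 + q2*a_1 + q3*a_0 = 27928718271/4756609; P4 = a_4 + q1*a_3 + q2*a_2 + q3*a_1 = -531441/832; P5 = a_5 + q1*a_4 + q2*a_3 + q3*a_2 = -754075393317/38052872.
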